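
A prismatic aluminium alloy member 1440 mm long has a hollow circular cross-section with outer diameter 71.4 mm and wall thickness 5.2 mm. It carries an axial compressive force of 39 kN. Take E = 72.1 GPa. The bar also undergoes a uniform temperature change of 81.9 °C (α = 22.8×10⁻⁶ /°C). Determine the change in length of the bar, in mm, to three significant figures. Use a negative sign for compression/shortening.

1.97 mm

A = 1081 mm².
δ_mech = NL/(AE) = -39000·1440/(1081·72100) = -0.7202 mm.
δ_thermal = αLΔT = 22.8e-6·1440·81.9 = 2.689 mm.
δ = δ_mech + δ_thermal = 1.969 mm.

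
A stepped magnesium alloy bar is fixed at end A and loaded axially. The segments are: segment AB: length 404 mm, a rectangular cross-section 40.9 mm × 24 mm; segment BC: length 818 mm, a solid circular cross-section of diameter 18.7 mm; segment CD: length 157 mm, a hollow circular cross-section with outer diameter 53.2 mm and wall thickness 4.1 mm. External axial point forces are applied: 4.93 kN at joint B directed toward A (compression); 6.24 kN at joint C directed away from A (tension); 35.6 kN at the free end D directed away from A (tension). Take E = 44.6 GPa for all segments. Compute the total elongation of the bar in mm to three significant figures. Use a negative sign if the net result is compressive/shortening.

Internal axial forces (sectioning from the free end, tension +): N_CD = 35.6 kN, N_BC = 41.84 kN, N_AB = 36.91 kN.
A_AB = 981.6 mm².
A_BC = 274.6 mm².
A_CD = 632.4 mm².
δ_AB = 36910·404/(981.6·44600) = 0.3406 mm
δ_BC = 41840·818/(274.6·44600) = 2.794 mm
δ_CD = 35600·157/(632.4·44600) = 0.1982 mm
δ = Σδ_i = 3.333 mm.

3.33 mm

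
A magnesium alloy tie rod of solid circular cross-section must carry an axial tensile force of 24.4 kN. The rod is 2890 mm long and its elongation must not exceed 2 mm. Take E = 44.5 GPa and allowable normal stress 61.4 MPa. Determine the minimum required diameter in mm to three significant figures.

31.8 mm

Required area A ≥ P/σ_allow = 24400/61.4 = 397.4 mm².
For a solid circular section, d ≥ √(4A/π) = 22.49 mm.
Elongation limit: A ≥ PL/(Eδ_allow) = 24400·2890/(44500·2) = 792.3 mm² ⇒ d ≥ 31.76 mm.
The elongation limit governs.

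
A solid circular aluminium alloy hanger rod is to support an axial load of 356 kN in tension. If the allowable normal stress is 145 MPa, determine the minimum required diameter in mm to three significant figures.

55.9 mm

Required area A ≥ P/σ_allow = 356000/145 = 2455 mm².
For a solid circular section, d ≥ √(4A/π) = 55.91 mm.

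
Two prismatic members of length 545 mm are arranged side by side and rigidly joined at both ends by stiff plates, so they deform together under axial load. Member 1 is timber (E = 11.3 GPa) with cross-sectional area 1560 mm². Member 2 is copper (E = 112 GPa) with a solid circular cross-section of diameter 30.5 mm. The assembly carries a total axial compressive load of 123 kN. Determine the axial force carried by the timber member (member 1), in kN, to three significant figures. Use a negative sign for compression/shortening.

-21.8 kN

A_2 = 730.6 mm².
Equal strain + equilibrium ⇒ each member carries load in proportion to AE: A₁E₁ = 17630000 N, A₂E₂ = 81830000 N, ΣAE = 99460000 N.
F₁ = P·A₁E₁/ΣAE = -123000·17630000/99460000 = -21800 N.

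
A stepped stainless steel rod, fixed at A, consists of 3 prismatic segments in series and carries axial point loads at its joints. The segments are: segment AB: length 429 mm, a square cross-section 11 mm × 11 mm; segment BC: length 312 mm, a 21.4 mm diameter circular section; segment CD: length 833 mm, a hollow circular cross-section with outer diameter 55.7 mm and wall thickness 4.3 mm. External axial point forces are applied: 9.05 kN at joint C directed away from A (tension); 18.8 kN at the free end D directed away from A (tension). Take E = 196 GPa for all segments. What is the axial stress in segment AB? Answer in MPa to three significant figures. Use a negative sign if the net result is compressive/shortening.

230 MPa

Internal axial forces (sectioning from the free end, tension +): N_CD = 18.8 kN, N_BC = 27.85 kN, N_AB = 27.85 kN.
A_AB = 121 mm².
σ_AB = N_AB/A_AB = 27850/121 = 230.2 MPa.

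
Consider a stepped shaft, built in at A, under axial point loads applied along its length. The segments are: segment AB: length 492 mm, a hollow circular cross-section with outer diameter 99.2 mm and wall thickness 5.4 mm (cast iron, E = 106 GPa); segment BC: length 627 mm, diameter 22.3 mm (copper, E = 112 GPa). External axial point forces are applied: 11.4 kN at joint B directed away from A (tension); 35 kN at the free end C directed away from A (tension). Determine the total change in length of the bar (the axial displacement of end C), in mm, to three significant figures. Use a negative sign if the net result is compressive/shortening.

0.637 mm

Internal axial forces (sectioning from the free end, tension +): N_BC = 35 kN, N_AB = 46.4 kN.
A_AB = 1591 mm².
A_BC = 390.6 mm².
δ_AB = 46400·492/(1591·106000) = 0.1353 mm
δ_BC = 35000·627/(390.6·112000) = 0.5017 mm
δ = Σδ_i = 0.637 mm.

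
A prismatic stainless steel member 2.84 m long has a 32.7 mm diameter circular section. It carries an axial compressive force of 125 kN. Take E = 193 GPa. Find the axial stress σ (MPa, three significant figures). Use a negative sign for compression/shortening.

A = 839.8 mm².
σ = N/A = -125000/839.8 = -148.8 MPa.

-149 MPa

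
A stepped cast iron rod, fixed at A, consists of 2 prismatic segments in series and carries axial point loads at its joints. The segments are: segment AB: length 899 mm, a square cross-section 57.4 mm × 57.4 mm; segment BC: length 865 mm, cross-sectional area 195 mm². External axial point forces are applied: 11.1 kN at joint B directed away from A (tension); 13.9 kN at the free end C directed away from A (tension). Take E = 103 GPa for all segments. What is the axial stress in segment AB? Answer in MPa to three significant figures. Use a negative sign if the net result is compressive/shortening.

Internal axial forces (sectioning from the free end, tension +): N_BC = 13.9 kN, N_AB = 25 kN.
A_AB = 3295 mm².
σ_AB = N_AB/A_AB = 25000/3295 = 7.588 MPa.

7.59 MPa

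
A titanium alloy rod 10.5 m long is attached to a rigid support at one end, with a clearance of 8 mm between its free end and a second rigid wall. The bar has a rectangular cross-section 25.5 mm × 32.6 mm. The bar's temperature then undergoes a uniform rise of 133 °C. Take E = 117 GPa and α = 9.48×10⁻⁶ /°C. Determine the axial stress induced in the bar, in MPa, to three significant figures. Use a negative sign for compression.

-58.4 MPa

Free thermal expansion αLΔT = 9.48e-6 · 10500 · 133 = 13.24 mm.
The walls engage after the gap closes; constrained expansion = 13.24 − 8 = 5.239 mm.
The walls impose strain ε = −(5.239)/10500 = -4.9894e-04; σ = Eε = 117000 · -4.9894e-04 = -58.38 MPa.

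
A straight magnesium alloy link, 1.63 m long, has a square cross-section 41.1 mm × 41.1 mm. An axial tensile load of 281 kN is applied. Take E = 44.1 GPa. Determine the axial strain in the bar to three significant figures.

0.00377

A = 1689 mm².
σ = N/A = 166.3 MPa; ε = σ/E = 166.3/44100 = 3.772e-03.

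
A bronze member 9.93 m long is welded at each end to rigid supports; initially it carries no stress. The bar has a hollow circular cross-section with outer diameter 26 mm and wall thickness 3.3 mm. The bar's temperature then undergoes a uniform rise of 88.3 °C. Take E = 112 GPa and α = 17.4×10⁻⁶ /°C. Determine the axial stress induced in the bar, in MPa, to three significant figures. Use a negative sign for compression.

-172 MPa

Free thermal expansion αLΔT = 17.4e-6 · 9930 · 88.3 = 15.26 mm.
The walls impose strain ε = −(15.26)/9930 = -1.5364e-03; σ = Eε = 112000 · -1.5364e-03 = -172.1 MPa.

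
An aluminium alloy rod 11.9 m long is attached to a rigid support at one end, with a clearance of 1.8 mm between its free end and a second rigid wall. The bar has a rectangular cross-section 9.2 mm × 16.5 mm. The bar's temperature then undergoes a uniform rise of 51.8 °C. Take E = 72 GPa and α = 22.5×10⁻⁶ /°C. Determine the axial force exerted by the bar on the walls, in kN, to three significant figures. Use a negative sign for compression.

Free thermal expansion αLΔT = 22.5e-6 · 11900 · 51.8 = 13.87 mm.
The walls engage after the gap closes; constrained expansion = 13.87 − 1.8 = 12.07 mm.
The walls impose strain ε = −(12.07)/11900 = -1.0142e-03; σ = Eε = 72000 · -1.0142e-03 = -73.03 MPa.
Wall reaction R = σ·A = -73.03·151.8 = -11090 N = -11.09 kN.

-11.1 kN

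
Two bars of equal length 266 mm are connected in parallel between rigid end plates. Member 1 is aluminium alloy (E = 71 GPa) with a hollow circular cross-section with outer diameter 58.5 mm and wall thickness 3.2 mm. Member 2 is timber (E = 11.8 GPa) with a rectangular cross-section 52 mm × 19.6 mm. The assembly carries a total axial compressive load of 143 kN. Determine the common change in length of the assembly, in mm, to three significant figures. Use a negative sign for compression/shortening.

-0.739 mm

A_1 = 555.9 mm².
A_2 = 1019 mm².
Equal strain + equilibrium ⇒ each member carries load in proportion to AE: A₁E₁ = 39470000 N, A₂E₂ = 12030000 N, ΣAE = 51500000 N.
δ = PL/ΣAE = -143000·266/51500000 = -0.7386 mm.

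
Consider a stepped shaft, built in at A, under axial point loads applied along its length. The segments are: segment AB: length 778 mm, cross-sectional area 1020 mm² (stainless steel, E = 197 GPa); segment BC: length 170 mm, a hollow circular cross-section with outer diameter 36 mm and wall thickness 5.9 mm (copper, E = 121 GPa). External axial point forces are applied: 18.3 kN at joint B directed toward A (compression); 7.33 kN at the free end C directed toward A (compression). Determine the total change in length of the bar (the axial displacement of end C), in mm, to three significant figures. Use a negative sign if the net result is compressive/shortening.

-0.118 mm

Internal axial forces (sectioning from the free end, tension +): N_BC = -7.33 kN, N_AB = -25.63 kN.
A_BC = 557.9 mm².
δ_AB = -25630·778/(1020·197000) = -0.09923 mm
δ_BC = -7330·170/(557.9·121000) = -0.01846 mm
δ = Σδ_i = -0.1177 mm.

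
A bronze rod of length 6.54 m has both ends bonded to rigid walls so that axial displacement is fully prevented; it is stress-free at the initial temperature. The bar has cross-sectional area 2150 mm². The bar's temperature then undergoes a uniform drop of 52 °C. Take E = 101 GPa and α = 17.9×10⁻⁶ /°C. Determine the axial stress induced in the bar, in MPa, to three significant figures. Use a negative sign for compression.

94.0 MPa

Free thermal expansion αLΔT = 17.9e-6 · 6540 · -52 = -6.087 mm.
The walls impose strain ε = −(-6.087)/6540 = 9.3080e-04; σ = Eε = 101000 · 9.3080e-04 = 94.01 MPa.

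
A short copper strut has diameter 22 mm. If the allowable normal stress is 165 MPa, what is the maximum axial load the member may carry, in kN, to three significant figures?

A = 380.1 mm².
P_max = σ_allow · A = 165 · 380.1 = 62720 N = 62.72 kN.

62.7 kN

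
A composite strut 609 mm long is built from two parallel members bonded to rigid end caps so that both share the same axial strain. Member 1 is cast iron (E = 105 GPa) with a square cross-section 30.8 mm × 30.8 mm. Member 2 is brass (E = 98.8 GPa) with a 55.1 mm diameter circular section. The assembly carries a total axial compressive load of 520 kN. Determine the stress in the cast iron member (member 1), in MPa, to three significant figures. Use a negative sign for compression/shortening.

-163 MPa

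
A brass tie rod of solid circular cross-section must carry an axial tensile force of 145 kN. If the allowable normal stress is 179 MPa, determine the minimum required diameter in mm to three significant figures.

32.1 mm

Required area A ≥ P/σ_allow = 145000/179 = 810.1 mm².
For a solid circular section, d ≥ √(4A/π) = 32.12 mm.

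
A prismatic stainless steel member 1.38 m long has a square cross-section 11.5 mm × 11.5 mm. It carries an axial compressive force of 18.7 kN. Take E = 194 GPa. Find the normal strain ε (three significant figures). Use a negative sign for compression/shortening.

-7.29e-04

A = 132.2 mm².
σ = N/A = -141.4 MPa; ε = σ/E = -141.4/194000 = -7.289e-04.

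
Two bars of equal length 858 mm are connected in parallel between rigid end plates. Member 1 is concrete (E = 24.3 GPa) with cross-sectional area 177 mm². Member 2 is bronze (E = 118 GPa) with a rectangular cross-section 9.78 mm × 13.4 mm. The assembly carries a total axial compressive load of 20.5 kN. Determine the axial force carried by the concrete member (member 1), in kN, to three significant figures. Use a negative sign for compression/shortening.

-4.46 kN

A_2 = 131.1 mm².
Equal strain + equilibrium ⇒ each member carries load in proportion to AE: A₁E₁ = 4301000 N, A₂E₂ = 15460000 N, ΣAE = 19770000 N.
F₁ = P·A₁E₁/ΣAE = -20500·4301000/19770000 = -4461 N.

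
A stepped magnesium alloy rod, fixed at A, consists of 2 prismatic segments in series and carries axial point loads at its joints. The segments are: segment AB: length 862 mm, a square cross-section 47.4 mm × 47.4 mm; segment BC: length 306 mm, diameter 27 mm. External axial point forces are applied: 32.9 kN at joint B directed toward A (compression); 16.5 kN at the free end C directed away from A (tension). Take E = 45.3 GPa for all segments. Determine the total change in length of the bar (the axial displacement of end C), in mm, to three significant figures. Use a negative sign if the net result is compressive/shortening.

0.0558 mm

Internal axial forces (sectioning from the free end, tension +): N_BC = 16.5 kN, N_AB = -16.4 kN.
A_AB = 2247 mm².
A_BC = 572.6 mm².
δ_AB = -16400·862/(2247·45300) = -0.1389 mm
δ_BC = 16500·306/(572.6·45300) = 0.1947 mm
δ = Σδ_i = 0.05577 mm.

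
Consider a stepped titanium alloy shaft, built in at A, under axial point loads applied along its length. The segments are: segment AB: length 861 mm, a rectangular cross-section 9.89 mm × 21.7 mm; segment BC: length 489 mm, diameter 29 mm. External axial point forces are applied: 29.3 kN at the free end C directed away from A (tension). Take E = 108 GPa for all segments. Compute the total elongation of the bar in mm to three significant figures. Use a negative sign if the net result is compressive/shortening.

1.29 mm

Internal axial forces (sectioning from the free end, tension +): N_BC = 29.3 kN, N_AB = 29.3 kN.
A_AB = 214.6 mm².
A_BC = 660.5 mm².
δ_AB = 29300·861/(214.6·108000) = 1.088 mm
δ_BC = 29300·489/(660.5·108000) = 0.2008 mm
δ = Σδ_i = 1.289 mm.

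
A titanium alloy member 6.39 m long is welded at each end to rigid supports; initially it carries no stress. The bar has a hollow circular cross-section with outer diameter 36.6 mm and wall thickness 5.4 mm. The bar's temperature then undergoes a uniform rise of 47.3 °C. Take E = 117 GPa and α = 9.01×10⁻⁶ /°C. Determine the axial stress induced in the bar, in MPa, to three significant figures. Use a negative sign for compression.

Free thermal expansion αLΔT = 9.01e-6 · 6390 · 47.3 = 2.723 mm.
The walls impose strain ε = −(2.723)/6390 = -4.2617e-04; σ = Eε = 117000 · -4.2617e-04 = -49.86 MPa.

-49.9 MPa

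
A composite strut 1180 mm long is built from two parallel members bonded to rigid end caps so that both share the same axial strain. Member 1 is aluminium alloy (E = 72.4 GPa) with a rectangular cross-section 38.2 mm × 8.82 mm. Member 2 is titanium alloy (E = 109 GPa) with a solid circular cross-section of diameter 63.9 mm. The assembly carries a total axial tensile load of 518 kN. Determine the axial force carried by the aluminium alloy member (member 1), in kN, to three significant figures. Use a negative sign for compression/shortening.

33.8 kN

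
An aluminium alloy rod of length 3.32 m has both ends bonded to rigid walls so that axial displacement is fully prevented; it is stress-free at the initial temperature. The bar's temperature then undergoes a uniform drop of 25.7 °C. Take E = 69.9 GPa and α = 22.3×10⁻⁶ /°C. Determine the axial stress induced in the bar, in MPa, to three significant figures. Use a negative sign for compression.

Free thermal expansion αLΔT = 22.3e-6 · 3320 · -25.7 = -1.903 mm.
The walls impose strain ε = −(-1.903)/3320 = 5.7311e-04; σ = Eε = 69900 · 5.7311e-04 = 40.06 MPa.

40.1 MPa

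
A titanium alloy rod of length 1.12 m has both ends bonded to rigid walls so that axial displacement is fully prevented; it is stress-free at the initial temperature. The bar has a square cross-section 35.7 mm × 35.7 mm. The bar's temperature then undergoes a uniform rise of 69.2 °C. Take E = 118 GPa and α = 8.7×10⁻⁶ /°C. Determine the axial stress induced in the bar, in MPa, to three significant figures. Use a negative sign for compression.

Free thermal expansion αLΔT = 8.7e-6 · 1120 · 69.2 = 0.6743 mm.
The walls impose strain ε = −(0.6743)/1120 = -6.0204e-04; σ = Eε = 118000 · -6.0204e-04 = -71.04 MPa.

-71.0 MPa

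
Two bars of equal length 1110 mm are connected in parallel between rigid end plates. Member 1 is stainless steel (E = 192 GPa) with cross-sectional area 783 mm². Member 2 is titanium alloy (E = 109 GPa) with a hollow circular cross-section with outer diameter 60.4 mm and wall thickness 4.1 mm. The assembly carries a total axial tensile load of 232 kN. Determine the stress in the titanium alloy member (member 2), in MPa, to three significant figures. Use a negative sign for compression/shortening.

A_2 = 725.2 mm².
Equal strain + equilibrium ⇒ each member carries load in proportion to AE: A₁E₁ = 150300000 N, A₂E₂ = 79040000 N, ΣAE = 229400000 N.
σ₂ = P·E₂/ΣAE = 232000·109000/229400000 = 110.2 MPa.

110 MPa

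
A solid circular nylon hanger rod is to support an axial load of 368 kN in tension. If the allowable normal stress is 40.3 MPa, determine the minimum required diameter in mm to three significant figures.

Required area A ≥ P/σ_allow = 368000/40.3 = 9132 mm².
For a solid circular section, d ≥ √(4A/π) = 107.8 mm.

108 mm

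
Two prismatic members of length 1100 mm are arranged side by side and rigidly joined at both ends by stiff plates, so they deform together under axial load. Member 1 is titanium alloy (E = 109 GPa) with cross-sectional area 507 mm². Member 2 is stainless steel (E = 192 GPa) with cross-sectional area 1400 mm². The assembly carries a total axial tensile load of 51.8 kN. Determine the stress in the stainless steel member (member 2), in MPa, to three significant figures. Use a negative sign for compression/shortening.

Equal strain + equilibrium ⇒ each member carries load in proportion to AE: A₁E₁ = 55260000 N, A₂E₂ = 268800000 N, ΣAE = 324100000 N.
σ₂ = P·E₂/ΣAE = 51800·192000/324100000 = 30.69 MPa.

30.7 MPa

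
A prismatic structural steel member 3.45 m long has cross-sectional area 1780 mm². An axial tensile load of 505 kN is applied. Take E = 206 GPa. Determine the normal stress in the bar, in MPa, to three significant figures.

σ = N/A = 505000/1780 = 283.7 MPa.

284 MPa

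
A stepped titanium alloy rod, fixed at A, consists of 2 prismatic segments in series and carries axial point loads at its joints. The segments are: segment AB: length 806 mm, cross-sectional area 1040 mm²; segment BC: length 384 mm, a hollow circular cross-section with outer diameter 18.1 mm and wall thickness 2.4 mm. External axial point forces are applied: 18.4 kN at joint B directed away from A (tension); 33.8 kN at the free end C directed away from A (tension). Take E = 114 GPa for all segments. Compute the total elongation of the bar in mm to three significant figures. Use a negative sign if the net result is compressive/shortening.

1.32 mm

Internal axial forces (sectioning from the free end, tension +): N_BC = 33.8 kN, N_AB = 52.2 kN.
A_BC = 118.4 mm².
δ_AB = 52200·806/(1040·114000) = 0.3549 mm
δ_BC = 33800·384/(118.4·114000) = 0.9618 mm
δ = Σδ_i = 1.317 mm.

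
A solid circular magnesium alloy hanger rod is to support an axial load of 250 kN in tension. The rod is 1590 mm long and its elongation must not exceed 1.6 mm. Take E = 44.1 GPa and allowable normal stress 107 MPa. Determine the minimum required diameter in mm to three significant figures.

84.7 mm

Required area A ≥ P/σ_allow = 250000/107 = 2336 mm².
For a solid circular section, d ≥ √(4A/π) = 54.54 mm.
Elongation limit: A ≥ PL/(Eδ_allow) = 250000·1590/(44100·1.6) = 5634 mm² ⇒ d ≥ 84.69 mm.
The elongation limit governs.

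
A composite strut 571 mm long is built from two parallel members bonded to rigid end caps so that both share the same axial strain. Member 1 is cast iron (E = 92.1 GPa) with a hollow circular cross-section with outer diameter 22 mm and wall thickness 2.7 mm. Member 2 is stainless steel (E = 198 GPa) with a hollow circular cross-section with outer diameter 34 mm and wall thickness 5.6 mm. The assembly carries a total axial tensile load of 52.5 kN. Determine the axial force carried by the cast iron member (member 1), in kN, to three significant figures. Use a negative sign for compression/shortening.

6.94 kN

A_1 = 163.7 mm².
A_2 = 499.6 mm².
Equal strain + equilibrium ⇒ each member carries load in proportion to AE: A₁E₁ = 15080000 N, A₂E₂ = 98930000 N, ΣAE = 114000000 N.
F₁ = P·A₁E₁/ΣAE = 52500·15080000/114000000 = 6943 N.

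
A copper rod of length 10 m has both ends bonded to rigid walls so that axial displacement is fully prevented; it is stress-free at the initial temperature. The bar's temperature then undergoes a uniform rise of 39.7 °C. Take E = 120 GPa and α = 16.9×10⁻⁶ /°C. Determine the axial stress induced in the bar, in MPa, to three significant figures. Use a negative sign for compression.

-80.5 MPa

Free thermal expansion αLΔT = 16.9e-6 · 10000 · 39.7 = 6.709 mm.
The walls impose strain ε = −(6.709)/10000 = -6.7093e-04; σ = Eε = 120000 · -6.7093e-04 = -80.51 MPa.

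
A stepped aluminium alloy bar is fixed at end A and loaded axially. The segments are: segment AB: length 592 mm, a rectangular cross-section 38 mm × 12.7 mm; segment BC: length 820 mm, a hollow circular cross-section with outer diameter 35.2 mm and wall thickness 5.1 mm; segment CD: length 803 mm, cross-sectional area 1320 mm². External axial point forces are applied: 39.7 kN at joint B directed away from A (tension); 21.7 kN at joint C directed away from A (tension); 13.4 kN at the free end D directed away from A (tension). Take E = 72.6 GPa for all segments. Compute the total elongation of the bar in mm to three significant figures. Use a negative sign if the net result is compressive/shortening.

2.20 mm

Internal axial forces (sectioning from the free end, tension +): N_CD = 13.4 kN, N_BC = 35.1 kN, N_AB = 74.8 kN.
A_AB = 482.6 mm².
A_BC = 482.3 mm².
δ_AB = 74800·592/(482.6·72600) = 1.264 mm
δ_BC = 35100·820/(482.3·72600) = 0.822 mm
δ_CD = 13400·803/(1320·72600) = 0.1123 mm
δ = Σδ_i = 2.198 mm.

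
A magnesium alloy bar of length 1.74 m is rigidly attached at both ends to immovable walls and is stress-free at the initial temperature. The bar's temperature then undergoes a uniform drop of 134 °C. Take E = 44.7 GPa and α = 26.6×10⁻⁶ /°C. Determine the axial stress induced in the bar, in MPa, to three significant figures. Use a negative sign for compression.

159 MPa

Free thermal expansion αLΔT = 26.6e-6 · 1740 · -134 = -6.202 mm.
The walls impose strain ε = −(-6.202)/1740 = 3.5644e-03; σ = Eε = 44700 · 3.5644e-03 = 159.3 MPa.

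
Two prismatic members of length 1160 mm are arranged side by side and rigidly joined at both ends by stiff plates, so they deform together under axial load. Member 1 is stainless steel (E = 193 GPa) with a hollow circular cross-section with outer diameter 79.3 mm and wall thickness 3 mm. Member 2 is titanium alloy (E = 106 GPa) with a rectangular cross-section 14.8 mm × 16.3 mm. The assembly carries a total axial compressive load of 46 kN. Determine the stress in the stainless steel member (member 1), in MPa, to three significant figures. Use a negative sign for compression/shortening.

-54.0 MPa

A_1 = 719.1 mm².
A_2 = 241.2 mm².
Equal strain + equilibrium ⇒ each member carries load in proportion to AE: A₁E₁ = 138800000 N, A₂E₂ = 25570000 N, ΣAE = 164400000 N.
σ₁ = P·E₁/ΣAE = -46000·193000/164400000 = -54.02 MPa.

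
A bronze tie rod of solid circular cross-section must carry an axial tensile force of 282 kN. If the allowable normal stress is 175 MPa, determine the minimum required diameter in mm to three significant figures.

45.3 mm

Required area A ≥ P/σ_allow = 282000/175 = 1611 mm².
For a solid circular section, d ≥ √(4A/π) = 45.3 mm.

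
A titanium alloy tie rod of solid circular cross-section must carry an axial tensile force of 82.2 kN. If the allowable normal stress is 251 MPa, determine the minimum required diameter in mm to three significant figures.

Required area A ≥ P/σ_allow = 82200/251 = 327.5 mm².
For a solid circular section, d ≥ √(4A/π) = 20.42 mm.

20.4 mm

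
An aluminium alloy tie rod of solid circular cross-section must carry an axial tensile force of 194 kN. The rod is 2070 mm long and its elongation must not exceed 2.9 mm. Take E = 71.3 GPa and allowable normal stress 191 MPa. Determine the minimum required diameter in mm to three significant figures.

49.7 mm

Required area A ≥ P/σ_allow = 194000/191 = 1016 mm².
For a solid circular section, d ≥ √(4A/π) = 35.96 mm.
Elongation limit: A ≥ PL/(Eδ_allow) = 194000·2070/(71300·2.9) = 1942 mm² ⇒ d ≥ 49.73 mm.
The elongation limit governs.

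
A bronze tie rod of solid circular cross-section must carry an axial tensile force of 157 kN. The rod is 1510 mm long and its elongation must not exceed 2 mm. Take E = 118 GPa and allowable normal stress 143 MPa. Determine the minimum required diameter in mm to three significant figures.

37.4 mm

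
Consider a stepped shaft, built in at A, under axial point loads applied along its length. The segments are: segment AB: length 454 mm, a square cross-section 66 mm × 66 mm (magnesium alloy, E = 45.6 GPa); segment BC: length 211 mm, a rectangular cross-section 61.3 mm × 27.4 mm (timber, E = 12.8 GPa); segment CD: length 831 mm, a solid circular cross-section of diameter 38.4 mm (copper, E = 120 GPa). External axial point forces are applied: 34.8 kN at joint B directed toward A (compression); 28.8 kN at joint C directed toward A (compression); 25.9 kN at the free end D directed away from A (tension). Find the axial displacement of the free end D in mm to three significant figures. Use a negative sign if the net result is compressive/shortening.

0.0402 mm

Internal axial forces (sectioning from the free end, tension +): N_CD = 25.9 kN, N_BC = -2.9 kN, N_AB = -37.7 kN.
A_AB = 4356 mm².
A_BC = 1680 mm².
A_CD = 1158 mm².
δ_AB = -37700·454/(4356·45600) = -0.08617 mm
δ_BC = -2900·211/(1680·12800) = -0.02846 mm
δ_CD = 25900·831/(1158·120000) = 0.1549 mm
δ = Σδ_i = 0.04024 mm.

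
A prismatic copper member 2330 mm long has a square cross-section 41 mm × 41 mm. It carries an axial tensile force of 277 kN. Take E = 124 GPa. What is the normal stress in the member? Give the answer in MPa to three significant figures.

165 MPa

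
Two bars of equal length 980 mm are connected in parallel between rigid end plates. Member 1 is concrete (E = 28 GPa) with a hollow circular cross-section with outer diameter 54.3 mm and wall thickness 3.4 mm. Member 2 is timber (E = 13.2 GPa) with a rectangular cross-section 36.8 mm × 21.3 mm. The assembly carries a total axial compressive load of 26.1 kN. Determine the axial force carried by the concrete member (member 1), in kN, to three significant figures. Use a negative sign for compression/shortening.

-15.5 kN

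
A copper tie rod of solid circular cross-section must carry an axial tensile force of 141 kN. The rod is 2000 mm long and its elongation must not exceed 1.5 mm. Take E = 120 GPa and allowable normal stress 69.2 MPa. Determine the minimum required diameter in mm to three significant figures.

Required area A ≥ P/σ_allow = 141000/69.2 = 2038 mm².
For a solid circular section, d ≥ √(4A/π) = 50.93 mm.
Elongation limit: A ≥ PL/(Eδ_allow) = 141000·2000/(120000·1.5) = 1567 mm² ⇒ d ≥ 44.66 mm.
The stress limit governs.

50.9 mm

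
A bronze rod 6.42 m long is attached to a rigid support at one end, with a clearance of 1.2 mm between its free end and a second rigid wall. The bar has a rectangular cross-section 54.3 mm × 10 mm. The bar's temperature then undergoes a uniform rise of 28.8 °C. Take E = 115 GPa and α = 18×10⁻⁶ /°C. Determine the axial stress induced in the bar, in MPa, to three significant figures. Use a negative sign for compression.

Free thermal expansion αLΔT = 18e-6 · 6420 · 28.8 = 3.328 mm.
The walls engage after the gap closes; constrained expansion = 3.328 − 1.2 = 2.128 mm.
The walls impose strain ε = −(2.128)/6420 = -3.3148e-04; σ = Eε = 115000 · -3.3148e-04 = -38.12 MPa.

-38.1 MPa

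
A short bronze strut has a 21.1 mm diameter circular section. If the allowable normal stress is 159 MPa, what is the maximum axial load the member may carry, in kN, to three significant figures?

55.6 kN

A = 349.7 mm².
P_max = σ_allow · A = 159 · 349.7 = 55600 N = 55.6 kN.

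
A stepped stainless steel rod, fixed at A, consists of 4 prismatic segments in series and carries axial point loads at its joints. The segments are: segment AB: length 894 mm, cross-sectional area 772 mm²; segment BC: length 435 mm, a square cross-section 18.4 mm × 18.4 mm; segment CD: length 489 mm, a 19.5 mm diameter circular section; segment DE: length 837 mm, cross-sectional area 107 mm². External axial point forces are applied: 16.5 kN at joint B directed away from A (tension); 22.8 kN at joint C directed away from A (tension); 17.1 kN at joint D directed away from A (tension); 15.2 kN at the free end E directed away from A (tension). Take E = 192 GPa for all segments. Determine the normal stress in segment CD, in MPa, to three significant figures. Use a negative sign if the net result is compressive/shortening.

108 MPa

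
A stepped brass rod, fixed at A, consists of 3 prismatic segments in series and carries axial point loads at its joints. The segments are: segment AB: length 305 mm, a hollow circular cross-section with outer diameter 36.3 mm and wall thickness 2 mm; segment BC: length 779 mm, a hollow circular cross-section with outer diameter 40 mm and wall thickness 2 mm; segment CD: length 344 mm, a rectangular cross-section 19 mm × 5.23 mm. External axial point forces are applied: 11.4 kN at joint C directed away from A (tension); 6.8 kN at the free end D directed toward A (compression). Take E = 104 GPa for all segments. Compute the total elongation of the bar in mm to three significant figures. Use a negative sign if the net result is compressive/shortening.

Internal axial forces (sectioning from the free end, tension +): N_CD = -6.8 kN, N_BC = 4.6 kN, N_AB = 4.6 kN.
A_AB = 215.5 mm².
A_BC = 238.8 mm².
A_CD = 99.37 mm².
δ_AB = 4600·305/(215.5·104000) = 0.0626 mm
δ_BC = 4600·779/(238.8·104000) = 0.1443 mm
δ_CD = -6800·344/(99.37·104000) = -0.2263 mm
δ = Σδ_i = -0.01944 mm.

-0.0194 mm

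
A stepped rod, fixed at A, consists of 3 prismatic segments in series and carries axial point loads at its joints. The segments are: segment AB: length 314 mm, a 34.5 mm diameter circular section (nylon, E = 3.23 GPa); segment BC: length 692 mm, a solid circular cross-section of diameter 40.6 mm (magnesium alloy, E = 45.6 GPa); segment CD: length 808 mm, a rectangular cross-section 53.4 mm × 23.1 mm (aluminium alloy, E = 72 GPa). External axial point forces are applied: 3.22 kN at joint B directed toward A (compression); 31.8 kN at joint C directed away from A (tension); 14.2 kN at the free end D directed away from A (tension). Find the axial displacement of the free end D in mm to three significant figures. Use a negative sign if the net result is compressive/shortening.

5.12 mm

Internal axial forces (sectioning from the free end, tension +): N_CD = 14.2 kN, N_BC = 46 kN, N_AB = 42.78 kN.
A_AB = 934.8 mm².
A_BC = 1295 mm².
A_CD = 1234 mm².
δ_AB = 42780·314/(934.8·3230) = 4.449 mm
δ_BC = 46000·692/(1295·45600) = 0.5392 mm
δ_CD = 14200·808/(1234·72000) = 0.1292 mm
δ = Σδ_i = 5.117 mm.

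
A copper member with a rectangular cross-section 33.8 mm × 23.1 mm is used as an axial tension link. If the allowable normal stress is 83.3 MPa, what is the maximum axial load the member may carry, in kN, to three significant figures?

A = 780.8 mm².
P_max = σ_allow · A = 83.3 · 780.8 = 65040 N = 65.04 kN.

65.0 kN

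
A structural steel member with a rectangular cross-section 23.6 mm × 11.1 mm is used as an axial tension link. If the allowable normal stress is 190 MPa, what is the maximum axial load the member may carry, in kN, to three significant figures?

49.8 kN

A = 262 mm².
P_max = σ_allow · A = 190 · 262 = 49770 N = 49.77 kN.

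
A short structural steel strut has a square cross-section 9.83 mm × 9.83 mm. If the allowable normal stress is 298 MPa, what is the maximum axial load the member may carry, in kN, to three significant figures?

A = 96.63 mm².
P_max = σ_allow · A = 298 · 96.63 = 28800 N = 28.8 kN.

28.8 kN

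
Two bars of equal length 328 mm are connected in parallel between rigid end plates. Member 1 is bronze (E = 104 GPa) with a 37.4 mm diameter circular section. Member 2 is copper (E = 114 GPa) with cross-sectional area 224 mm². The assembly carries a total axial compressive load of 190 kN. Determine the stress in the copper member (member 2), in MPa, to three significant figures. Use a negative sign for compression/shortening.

-155 MPa

A_1 = 1099 mm².
Equal strain + equilibrium ⇒ each member carries load in proportion to AE: A₁E₁ = 114300000 N, A₂E₂ = 25540000 N, ΣAE = 139800000 N.
σ₂ = P·E₂/ΣAE = -190000·114000/139800000 = -154.9 MPa.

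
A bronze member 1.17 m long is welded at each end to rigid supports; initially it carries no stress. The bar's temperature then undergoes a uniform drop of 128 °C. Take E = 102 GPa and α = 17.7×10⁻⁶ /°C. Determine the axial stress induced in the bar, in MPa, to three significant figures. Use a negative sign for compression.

Free thermal expansion αLΔT = 17.7e-6 · 1170 · -128 = -2.651 mm.
The walls impose strain ε = −(-2.651)/1170 = 2.2656e-03; σ = Eε = 102000 · 2.2656e-03 = 231.1 MPa.

231 MPa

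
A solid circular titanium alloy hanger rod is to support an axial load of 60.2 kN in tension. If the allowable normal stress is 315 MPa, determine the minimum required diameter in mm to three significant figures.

15.6 mm

Required area A ≥ P/σ_allow = 60200/315 = 191.1 mm².
For a solid circular section, d ≥ √(4A/π) = 15.6 mm.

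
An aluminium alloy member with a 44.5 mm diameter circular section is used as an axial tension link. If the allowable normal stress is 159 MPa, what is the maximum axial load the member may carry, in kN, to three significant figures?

A = 1555 mm².
P_max = σ_allow · A = 159 · 1555 = 247300 N = 247.3 kN.

247 kN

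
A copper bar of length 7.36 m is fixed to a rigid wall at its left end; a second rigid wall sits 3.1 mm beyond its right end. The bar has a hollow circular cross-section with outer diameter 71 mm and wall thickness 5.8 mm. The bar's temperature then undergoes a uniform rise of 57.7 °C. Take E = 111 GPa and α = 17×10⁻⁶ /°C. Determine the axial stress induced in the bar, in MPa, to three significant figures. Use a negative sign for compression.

Free thermal expansion αLΔT = 17e-6 · 7360 · 57.7 = 7.219 mm.
The walls engage after the gap closes; constrained expansion = 7.219 − 3.1 = 4.119 mm.
The walls impose strain ε = −(4.119)/7360 = -5.5970e-04; σ = Eε = 111000 · -5.5970e-04 = -62.13 MPa.

-62.1 MPa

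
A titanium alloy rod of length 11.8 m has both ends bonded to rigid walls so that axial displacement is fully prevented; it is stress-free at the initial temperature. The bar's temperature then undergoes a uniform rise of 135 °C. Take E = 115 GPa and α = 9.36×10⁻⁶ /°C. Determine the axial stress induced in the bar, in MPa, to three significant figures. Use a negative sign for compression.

-145 MPa

Free thermal expansion αLΔT = 9.36e-6 · 11800 · 135 = 14.91 mm.
The walls impose strain ε = −(14.91)/11800 = -1.2636e-03; σ = Eε = 115000 · -1.2636e-03 = -145.3 MPa.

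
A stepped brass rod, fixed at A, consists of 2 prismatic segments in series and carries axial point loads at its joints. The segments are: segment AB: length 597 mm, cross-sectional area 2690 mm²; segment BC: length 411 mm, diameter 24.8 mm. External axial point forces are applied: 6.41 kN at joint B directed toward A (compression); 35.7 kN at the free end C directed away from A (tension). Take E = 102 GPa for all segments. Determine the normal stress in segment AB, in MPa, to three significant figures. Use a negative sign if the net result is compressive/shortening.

10.9 MPa

Internal axial forces (sectioning from the free end, tension +): N_BC = 35.7 kN, N_AB = 29.29 kN.
σ_AB = N_AB/A_AB = 29290/2690 = 10.89 MPa.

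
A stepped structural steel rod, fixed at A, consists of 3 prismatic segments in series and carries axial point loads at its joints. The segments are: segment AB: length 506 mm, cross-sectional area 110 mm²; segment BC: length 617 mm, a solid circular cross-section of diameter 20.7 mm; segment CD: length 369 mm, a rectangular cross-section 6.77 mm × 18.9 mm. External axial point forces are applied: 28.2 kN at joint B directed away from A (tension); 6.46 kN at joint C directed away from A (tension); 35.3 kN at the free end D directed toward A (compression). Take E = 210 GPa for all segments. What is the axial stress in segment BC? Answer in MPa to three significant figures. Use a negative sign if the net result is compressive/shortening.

-85.7 MPa

Internal axial forces (sectioning from the free end, tension +): N_CD = -35.3 kN, N_BC = -28.84 kN, N_AB = -0.64 kN.
A_BC = 336.5 mm².
σ_BC = N_BC/A_BC = -28840/336.5 = -85.7 MPa.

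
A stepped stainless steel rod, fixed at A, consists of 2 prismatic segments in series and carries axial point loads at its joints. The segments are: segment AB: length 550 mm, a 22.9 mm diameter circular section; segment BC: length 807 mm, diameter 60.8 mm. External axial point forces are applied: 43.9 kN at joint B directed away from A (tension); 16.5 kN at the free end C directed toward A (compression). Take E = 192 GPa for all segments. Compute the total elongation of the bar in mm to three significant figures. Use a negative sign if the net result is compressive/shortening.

0.167 mm

Internal axial forces (sectioning from the free end, tension +): N_BC = -16.5 kN, N_AB = 27.4 kN.
A_AB = 411.9 mm².
A_BC = 2903 mm².
δ_AB = 27400·550/(411.9·192000) = 0.1906 mm
δ_BC = -16500·807/(2903·192000) = -0.02389 mm
δ = Σδ_i = 0.1667 mm.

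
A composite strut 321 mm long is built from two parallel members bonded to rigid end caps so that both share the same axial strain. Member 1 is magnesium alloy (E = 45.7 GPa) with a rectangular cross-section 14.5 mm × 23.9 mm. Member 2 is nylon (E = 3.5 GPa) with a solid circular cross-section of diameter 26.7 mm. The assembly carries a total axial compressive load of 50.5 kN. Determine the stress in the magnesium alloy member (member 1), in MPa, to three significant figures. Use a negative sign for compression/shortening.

A_1 = 346.5 mm².
A_2 = 559.9 mm².
Equal strain + equilibrium ⇒ each member carries load in proportion to AE: A₁E₁ = 15840000 N, A₂E₂ = 1960000 N, ΣAE = 17800000 N.
σ₁ = P·E₁/ΣAE = -50500·45700/17800000 = -129.7 MPa.

-130 MPa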